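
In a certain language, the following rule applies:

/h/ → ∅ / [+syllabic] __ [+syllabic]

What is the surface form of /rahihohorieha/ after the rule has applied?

raiooriea

/h/ occurs between vowels /a/ and /i/, so it deletes.
/h/ occurs between vowels /i/ and /o/, so it deletes.
/h/ occurs between vowels /o/ and /o/, so it deletes.
/h/ occurs between vowels /e/ and /a/, so it deletes.
Surface form: [raiooriea].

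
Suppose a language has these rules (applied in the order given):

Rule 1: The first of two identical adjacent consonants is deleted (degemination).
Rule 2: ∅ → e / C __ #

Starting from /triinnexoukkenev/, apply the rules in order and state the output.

triinexoukeneve

Rule 1 (degemination): /nn/ is a geminate; the first /n/ deletes. /kk/ is a geminate; the first /k/ deletes. /triinnexoukkenev/ → triinexoukenev.
Rule 2 (final e-epenthesis): the form ends in the consonant /v/, so [e] is inserted word-finally. /triinexoukenev/ → triinexoukeneve.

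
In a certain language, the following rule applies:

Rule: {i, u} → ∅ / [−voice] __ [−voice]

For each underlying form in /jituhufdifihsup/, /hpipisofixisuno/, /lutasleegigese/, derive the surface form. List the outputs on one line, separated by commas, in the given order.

/jituhufdifihsup/: /u/ is a high vowel flanked by voiceless consonants /t/ and /h/, so it deletes. /u/ is a high vowel flanked by voiceless consonants /h/ and /f/, so it deletes. /i/ is a high vowel flanked by voiceless consonants /f/ and /h/, so it deletes. /u/ is a high vowel flanked by voiceless consonants /s/ and /p/, so it deletes. → [jithfdifhsp].
/hpipisofixisuno/: /i/ is a high vowel flanked by voiceless consonants /p/ and /p/, so it deletes. /i/ is a high vowel flanked by voiceless consonants /p/ and /s/, so it deletes. /i/ is a high vowel flanked by voiceless consonants /f/ and /x/, so it deletes. /i/ is a high vowel flanked by voiceless consonants /x/ and /s/, so it deletes. → [hppsofxsuno].
/lutasleegigese/: the rule's environment is not met; surfaces unchanged as [lutasleegigese].

jithfdifhsp, hppsofxsuno, lutasleegigese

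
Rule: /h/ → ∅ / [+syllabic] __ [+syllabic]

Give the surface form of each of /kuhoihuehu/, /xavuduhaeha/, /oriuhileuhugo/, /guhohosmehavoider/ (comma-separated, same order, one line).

kuoiueu, xavuduaea, oriuileuugo, guoosmeavoider

/kuhoihuehu/: /h/ occurs between vowels /u/ and /o/, so it deletes. /h/ occurs between vowels /i/ and /u/, so it deletes. /h/ occurs between vowels /e/ and /u/, so it deletes. → [kuoiueu].
/xavuduhaeha/: /h/ occurs between vowels /u/ and /a/, so it deletes. /h/ occurs between vowels /e/ and /a/, so it deletes. → [xavuduaea].
/oriuhileuhugo/: /h/ occurs between vowels /u/ and /i/, so it deletes. /h/ occurs between vowels /u/ and /u/, so it deletes. → [oriuileuugo].
/guhohosmehavoider/: /h/ occurs between vowels /u/ and /o/, so it deletes. /h/ occurs between vowels /o/ and /o/, so it deletes. /h/ occurs between vowels /e/ and /a/, so it deletes. → [guoosmeavoider].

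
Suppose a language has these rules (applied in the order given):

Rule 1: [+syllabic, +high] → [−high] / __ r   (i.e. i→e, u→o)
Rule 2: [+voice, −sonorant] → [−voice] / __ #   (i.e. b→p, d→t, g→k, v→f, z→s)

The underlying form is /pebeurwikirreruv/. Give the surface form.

pebeorwikerreruf

Rule 1 (pre-rhotic lowering): /u/ is a high vowel immediately before /r/, so it lowers to [o]. /i/ is a high vowel immediately before /r/, so it lowers to [e]. /pebeurwikirreruv/ → pebeorwikerreruv.
Rule 2 (final devoicing): /v/ is a voiced obstruent in word-final position, so it devoices to [f]. /pebeorwikerreruv/ → pebeorwikerreruf.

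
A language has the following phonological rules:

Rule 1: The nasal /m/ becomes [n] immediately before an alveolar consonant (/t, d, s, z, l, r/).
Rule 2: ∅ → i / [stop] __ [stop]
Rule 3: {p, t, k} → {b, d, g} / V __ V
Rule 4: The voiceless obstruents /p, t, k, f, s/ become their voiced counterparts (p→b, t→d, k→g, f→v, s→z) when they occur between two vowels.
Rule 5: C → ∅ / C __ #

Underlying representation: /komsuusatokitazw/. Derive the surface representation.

Rule 1 (nasal place assimilation): /m/ precedes the alveolar consonant /s/, so it assimilates in place to [n]. /komsuusatokitazw/ → konsuusatokitazw.
Rule 2 (stop-cluster i-epenthesis): no segment meets the environment; /konsuusatokitazw/ is unchanged.
Rule 3 (intervocalic voicing): /t/ is a voiceless stop between vowels /a/ and /o/, so it voices to [d]. /k/ is a voiceless stop between vowels /o/ and /i/, so it voices to [g]. /t/ is a voiceless stop between vowels /i/ and /a/, so it voices to [d]. /konsuusatokitazw/ → konsuusadogidazw.
Rule 4 (intervocalic voicing): /s/ is a voiceless obstruent between vowels /u/ and /a/, so it voices to [z]. /konsuusadogidazw/ → konsuuzadogidazw.
Rule 5 (final cluster simplification): /w/ is the second consonant of a word-final cluster /zw/, so it deletes. /konsuuzadogidazw/ → konsuuzadogidaz.

konsuuzadogidaz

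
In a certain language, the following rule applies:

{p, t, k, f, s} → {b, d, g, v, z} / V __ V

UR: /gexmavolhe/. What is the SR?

No segment of /gexmavolhe/ meets the structural description of the rule, so the form surfaces unchanged.

gexmavolhe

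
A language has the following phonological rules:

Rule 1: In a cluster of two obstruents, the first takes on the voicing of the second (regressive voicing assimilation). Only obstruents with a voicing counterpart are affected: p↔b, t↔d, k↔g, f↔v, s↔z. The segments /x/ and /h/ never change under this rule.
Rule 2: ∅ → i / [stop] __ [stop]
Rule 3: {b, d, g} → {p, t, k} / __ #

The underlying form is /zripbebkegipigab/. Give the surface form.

Rule 1 (regressive voicing assimilation): /p/ precedes the voiced obstruent /b/, so it voices to [b] by assimilation. /b/ precedes the voiceless obstruent /k/, so it devoices to [p] by assimilation. /zripbebkegipigab/ → zribbepkegipigab.
Rule 2 (stop-cluster i-epenthesis): /b/ and /b/ form a stop–stop cluster, so [i] is inserted between them. /p/ and /k/ form a stop–stop cluster, so [i] is inserted between them. /zribbepkegipigab/ → zribibepikegipigab.
Rule 3 (final devoicing): /b/ is a voiced stop in word-final position, so it devoices to [p]. /zribibepikegipigab/ → zribibepikegipigap.

zribibepikegipigap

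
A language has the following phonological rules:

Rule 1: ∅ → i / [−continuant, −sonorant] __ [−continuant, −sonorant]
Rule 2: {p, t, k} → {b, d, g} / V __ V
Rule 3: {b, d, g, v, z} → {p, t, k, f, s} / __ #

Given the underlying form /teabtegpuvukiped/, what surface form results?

teabidegibuvugibet

Rule 1 (stop-cluster i-epenthesis): /b/ and /t/ form a stop–stop cluster, so [i] is inserted between them. /g/ and /p/ form a stop–stop cluster, so [i] is inserted between them. /teabtegpuvukiped/ → teabitegipuvukiped.
Rule 2 (intervocalic voicing): /t/ is a voiceless stop between vowels /i/ and /e/, so it voices to [d]. /p/ is a voiceless stop between vowels /i/ and /u/, so it voices to [b]. /k/ is a voiceless stop between vowels /u/ and /i/, so it voices to [g]. /p/ is a voiceless stop between vowels /i/ and /e/, so it voices to [b]. /teabitegipuvukiped/ → teabidegibuvugibed.
Rule 3 (final devoicing): /d/ is a voiced obstruent in word-final position, so it devoices to [t]. /teabidegibuvugibed/ → teabidegibuvugibet.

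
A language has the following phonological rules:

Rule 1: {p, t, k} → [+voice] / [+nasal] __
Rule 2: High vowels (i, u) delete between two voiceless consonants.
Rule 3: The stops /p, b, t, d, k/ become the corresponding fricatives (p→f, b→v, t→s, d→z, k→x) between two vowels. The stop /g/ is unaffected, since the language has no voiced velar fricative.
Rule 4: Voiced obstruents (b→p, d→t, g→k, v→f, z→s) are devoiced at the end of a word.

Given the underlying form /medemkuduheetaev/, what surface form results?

mezemguzuheesaef

Rule 1 (post-nasal voicing): /k/ is a voiceless stop immediately after the nasal /m/, so it voices to [g]. /medemkuduheetaev/ → medemguduheetaev.
Rule 2 (high vowel syncope): no segment meets the environment; /medemguduheetaev/ is unchanged.
Rule 3 (intervocalic spirantization): /d/ is a stop between vowels /e/ and /e/, so it spirantizes to the fricative [z]. /d/ is a stop between vowels /u/ and /u/, so it spirantizes to the fricative [z]. /t/ is a stop between vowels /e/ and /a/, so it spirantizes to the fricative [s]. /medemguduheetaev/ → mezemguzuheesaev.
Rule 4 (final devoicing): /v/ is a voiced obstruent in word-final position, so it devoices to [f]. /mezemguzuheesaev/ → mezemguzuheesaef.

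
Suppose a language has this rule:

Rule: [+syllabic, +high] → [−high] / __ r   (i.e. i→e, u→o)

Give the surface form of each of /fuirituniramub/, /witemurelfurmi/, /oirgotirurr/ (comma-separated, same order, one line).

fuerituneramub, witemorelformi, oergoterorr

/fuirituniramub/: /i/ is a high vowel immediately before /r/, so it lowers to [e]. /i/ is a high vowel immediately before /r/, so it lowers to [e]. → [fuerituneramub].
/witemurelfurmi/: /u/ is a high vowel immediately before /r/, so it lowers to [o]. /u/ is a high vowel immediately before /r/, so it lowers to [o]. → [witemorelformi].
/oirgotirurr/: /i/ is a high vowel immediately before /r/, so it lowers to [e]. /i/ is a high vowel immediately before /r/, so it lowers to [e]. /u/ is a high vowel immediately before /r/, so it lowers to [o]. → [oergoterorr].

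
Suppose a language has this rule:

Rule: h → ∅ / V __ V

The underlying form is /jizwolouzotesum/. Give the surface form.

No segment of /jizwolouzotesum/ meets the structural description of the rule, so the form surfaces unchanged.

jizwolouzotesum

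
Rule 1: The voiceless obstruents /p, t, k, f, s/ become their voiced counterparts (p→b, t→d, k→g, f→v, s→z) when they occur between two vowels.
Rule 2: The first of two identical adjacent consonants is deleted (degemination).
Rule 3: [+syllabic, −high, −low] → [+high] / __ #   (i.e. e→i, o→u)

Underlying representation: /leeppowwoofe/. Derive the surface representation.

leepowoovi

Rule 1 (intervocalic voicing): /f/ is a voiceless obstruent between vowels /o/ and /e/, so it voices to [v]. /leeppowwoofe/ → leeppowwoove.
Rule 2 (degemination): /pp/ is a geminate; the first /p/ deletes. /ww/ is a geminate; the first /w/ deletes. /leeppowwoove/ → leepowoove.
Rule 3 (final vowel raising): /e/ is a mid vowel in word-final position, so it raises to [i]. /leepowoove/ → leepowoovi.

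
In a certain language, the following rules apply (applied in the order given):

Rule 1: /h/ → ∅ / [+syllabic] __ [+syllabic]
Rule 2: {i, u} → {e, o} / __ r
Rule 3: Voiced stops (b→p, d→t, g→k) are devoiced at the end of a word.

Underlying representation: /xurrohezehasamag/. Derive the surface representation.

Rule 1 (intervocalic h-deletion): /h/ occurs between vowels /o/ and /e/, so it deletes. /h/ occurs between vowels /e/ and /a/, so it deletes. /xurrohezehasamag/ → xurroezeasamag.
Rule 2 (pre-rhotic lowering): /u/ is a high vowel immediately before /r/, so it lowers to [o]. /xurroezeasamag/ → xorroezeasamag.
Rule 3 (final devoicing): /g/ is a voiced stop in word-final position, so it devoices to [k]. /xorroezeasamag/ → xorroezeasamak.

xorroezeasamak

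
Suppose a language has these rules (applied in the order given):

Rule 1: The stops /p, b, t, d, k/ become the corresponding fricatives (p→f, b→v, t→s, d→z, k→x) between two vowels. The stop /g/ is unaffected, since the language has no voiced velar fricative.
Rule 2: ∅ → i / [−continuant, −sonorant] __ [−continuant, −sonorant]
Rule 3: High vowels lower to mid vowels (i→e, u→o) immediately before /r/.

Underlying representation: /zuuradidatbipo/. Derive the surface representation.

Rule 1 (intervocalic spirantization): /d/ is a stop between vowels /a/ and /i/, so it spirantizes to the fricative [z]. /d/ is a stop between vowels /i/ and /a/, so it spirantizes to the fricative [z]. /p/ is a stop between vowels /i/ and /o/, so it spirantizes to the fricative [f]. /zuuradidatbipo/ → zuurazizatbifo.
Rule 2 (stop-cluster i-epenthesis): /t/ and /b/ form a stop–stop cluster, so [i] is inserted between them. /zuurazizatbifo/ → zuurazizatibifo.
Rule 3 (pre-rhotic lowering): /u/ is a high vowel immediately before /r/, so it lowers to [o]. /zuurazizatibifo/ → zuorazizatibifo.

zuorazizatibifo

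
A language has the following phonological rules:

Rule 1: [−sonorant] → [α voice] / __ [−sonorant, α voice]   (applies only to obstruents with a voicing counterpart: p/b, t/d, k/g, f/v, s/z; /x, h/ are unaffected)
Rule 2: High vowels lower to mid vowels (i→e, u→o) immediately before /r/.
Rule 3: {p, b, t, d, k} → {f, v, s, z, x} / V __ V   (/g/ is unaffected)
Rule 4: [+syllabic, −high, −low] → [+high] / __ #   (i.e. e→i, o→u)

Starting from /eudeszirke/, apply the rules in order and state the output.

Rule 1 (regressive voicing assimilation): /s/ precedes the voiced obstruent /z/, so it voices to [z] by assimilation. /eudeszirke/ → eudezzirke.
Rule 2 (pre-rhotic lowering): /i/ is a high vowel immediately before /r/, so it lowers to [e]. /eudezzirke/ → eudezzerke.
Rule 3 (intervocalic spirantization): /d/ is a stop between vowels /u/ and /e/, so it spirantizes to the fricative [z]. /eudezzerke/ → euzezzerke.
Rule 4 (final vowel raising): /e/ is a mid vowel in word-final position, so it raises to [i]. /euzezzerke/ → euzezzerki.

euzezzerki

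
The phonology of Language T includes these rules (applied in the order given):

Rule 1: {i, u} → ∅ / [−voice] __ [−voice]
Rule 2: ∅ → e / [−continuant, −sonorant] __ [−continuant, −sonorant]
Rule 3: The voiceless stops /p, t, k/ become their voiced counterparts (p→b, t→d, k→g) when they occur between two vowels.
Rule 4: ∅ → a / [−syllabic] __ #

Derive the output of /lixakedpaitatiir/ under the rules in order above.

lixagedebaidadiira

Rule 1 (high vowel syncope): no segment meets the environment; /lixakedpaitatiir/ is unchanged.
Rule 2 (stop-cluster e-epenthesis): /d/ and /p/ form a stop–stop cluster, so [e] is inserted between them. /lixakedpaitatiir/ → lixakedepaitatiir.
Rule 3 (intervocalic voicing): /k/ is a voiceless stop between vowels /a/ and /e/, so it voices to [g]. /p/ is a voiceless stop between vowels /e/ and /a/, so it voices to [b]. /t/ is a voiceless stop between vowels /i/ and /a/, so it voices to [d]. /t/ is a voiceless stop between vowels /a/ and /i/, so it voices to [d]. /lixakedepaitatiir/ → lixagedebaidadiir.
Rule 4 (final a-epenthesis): the form ends in the consonant /r/, so [a] is inserted word-finally. /lixagedebaidadiir/ → lixagedebaidadiira.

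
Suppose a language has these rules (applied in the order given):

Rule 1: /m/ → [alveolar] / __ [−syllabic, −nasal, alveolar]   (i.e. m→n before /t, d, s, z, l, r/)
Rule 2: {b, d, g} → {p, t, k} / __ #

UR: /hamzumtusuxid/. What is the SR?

hanzuntusuxit

Rule 1 (nasal place assimilation): /m/ precedes the alveolar consonant /z/, so it assimilates in place to [n]. /m/ precedes the alveolar consonant /t/, so it assimilates in place to [n]. /hamzumtusuxid/ → hanzuntusuxid.
Rule 2 (final devoicing): /d/ is a voiced stop in word-final position, so it devoices to [t]. /hanzuntusuxid/ → hanzuntusuxit.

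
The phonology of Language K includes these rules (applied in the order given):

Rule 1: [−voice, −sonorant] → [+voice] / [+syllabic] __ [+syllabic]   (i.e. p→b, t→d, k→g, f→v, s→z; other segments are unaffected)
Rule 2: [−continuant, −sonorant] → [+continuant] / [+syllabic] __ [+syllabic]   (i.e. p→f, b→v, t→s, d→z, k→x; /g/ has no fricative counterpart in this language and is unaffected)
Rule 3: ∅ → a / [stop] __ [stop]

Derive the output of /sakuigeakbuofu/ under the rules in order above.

Rule 1 (intervocalic voicing): /k/ is a voiceless obstruent between vowels /a/ and /u/, so it voices to [g]. /f/ is a voiceless obstruent between vowels /o/ and /u/, so it voices to [v]. /sakuigeakbuofu/ → saguigeakbuovu.
Rule 2 (intervocalic spirantization): no segment meets the environment; /saguigeakbuovu/ is unchanged.
Rule 3 (stop-cluster a-epenthesis): /k/ and /b/ form a stop–stop cluster, so [a] is inserted between them. /saguigeakbuovu/ → saguigeakabuovu.

saguigeakabuovu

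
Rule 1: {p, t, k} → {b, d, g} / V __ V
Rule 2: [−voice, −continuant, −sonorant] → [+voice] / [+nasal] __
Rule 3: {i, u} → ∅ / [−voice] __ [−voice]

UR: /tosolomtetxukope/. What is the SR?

Rule 1 (intervocalic voicing): /k/ is a voiceless stop between vowels /u/ and /o/, so it voices to [g]. /p/ is a voiceless stop between vowels /o/ and /e/, so it voices to [b]. /tosolomtetxukope/ → tosolomtetxugobe.
Rule 2 (post-nasal voicing): /t/ is a voiceless stop immediately after the nasal /m/, so it voices to [d]. /tosolomtetxugobe/ → tosolomdetxugobe.
Rule 3 (high vowel syncope): no segment meets the environment; /tosolomdetxugobe/ is unchanged.

tosolomdetxugobe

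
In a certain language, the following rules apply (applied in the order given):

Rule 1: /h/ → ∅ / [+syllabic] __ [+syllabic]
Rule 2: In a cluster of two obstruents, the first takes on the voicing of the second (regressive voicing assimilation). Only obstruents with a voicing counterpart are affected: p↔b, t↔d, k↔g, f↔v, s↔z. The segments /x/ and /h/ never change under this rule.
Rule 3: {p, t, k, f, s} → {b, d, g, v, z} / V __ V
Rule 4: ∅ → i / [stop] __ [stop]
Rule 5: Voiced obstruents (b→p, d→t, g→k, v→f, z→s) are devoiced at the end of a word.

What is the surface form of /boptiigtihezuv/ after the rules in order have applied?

Rule 1 (intervocalic h-deletion): /h/ occurs between vowels /i/ and /e/, so it deletes. /boptiigtihezuv/ → boptiigtiezuv.
Rule 2 (regressive voicing assimilation): /g/ precedes the voiceless obstruent /t/, so it devoices to [k] by assimilation. /boptiigtiezuv/ → boptiiktiezuv.
Rule 3 (intervocalic voicing): no segment meets the environment; /boptiiktiezuv/ is unchanged.
Rule 4 (stop-cluster i-epenthesis): /p/ and /t/ form a stop–stop cluster, so [i] is inserted between them. /k/ and /t/ form a stop–stop cluster, so [i] is inserted between them. /boptiiktiezuv/ → bopitiikitiezuv.
Rule 5 (final devoicing): /v/ is a voiced obstruent in word-final position, so it devoices to [f]. /bopitiikitiezuv/ → bopitiikitiezuf.

bopitiikitiezuf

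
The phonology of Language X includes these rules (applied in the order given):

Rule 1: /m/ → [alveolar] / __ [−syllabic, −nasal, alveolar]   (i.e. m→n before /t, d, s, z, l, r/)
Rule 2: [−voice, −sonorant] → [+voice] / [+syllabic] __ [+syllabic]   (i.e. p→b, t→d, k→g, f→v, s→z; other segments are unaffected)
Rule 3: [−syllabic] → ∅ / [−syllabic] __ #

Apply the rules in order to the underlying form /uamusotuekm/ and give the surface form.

Rule 1 (nasal place assimilation): no segment meets the environment; /uamusotuekm/ is unchanged.
Rule 2 (intervocalic voicing): /s/ is a voiceless obstruent between vowels /u/ and /o/, so it voices to [z]. /t/ is a voiceless obstruent between vowels /o/ and /u/, so it voices to [d]. /uamusotuekm/ → uamuzoduekm.
Rule 3 (final cluster simplification): /m/ is the second consonant of a word-final cluster /km/, so it deletes. /uamuzoduekm/ → uamuzoduek.

uamuzoduek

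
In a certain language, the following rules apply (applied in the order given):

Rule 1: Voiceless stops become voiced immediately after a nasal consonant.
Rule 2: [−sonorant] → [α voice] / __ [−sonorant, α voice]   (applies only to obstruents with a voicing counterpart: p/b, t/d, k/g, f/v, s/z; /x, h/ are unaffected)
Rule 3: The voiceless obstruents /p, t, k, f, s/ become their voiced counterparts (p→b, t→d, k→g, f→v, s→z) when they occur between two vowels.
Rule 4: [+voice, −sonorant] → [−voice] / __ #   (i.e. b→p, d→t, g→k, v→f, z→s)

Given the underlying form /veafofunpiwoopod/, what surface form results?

Rule 1 (post-nasal voicing): /p/ is a voiceless stop immediately after the nasal /n/, so it voices to [b]. /veafofunpiwoopod/ → veafofunbiwoopod.
Rule 2 (regressive voicing assimilation): no segment meets the environment; /veafofunbiwoopod/ is unchanged.
Rule 3 (intervocalic voicing): /f/ is a voiceless obstruent between vowels /a/ and /o/, so it voices to [v]. /f/ is a voiceless obstruent between vowels /o/ and /u/, so it voices to [v]. /p/ is a voiceless obstruent between vowels /o/ and /o/, so it voices to [b]. /veafofunbiwoopod/ → veavovunbiwoobod.
Rule 4 (final devoicing): /d/ is a voiced obstruent in word-final position, so it devoices to [t]. /veavovunbiwoobod/ → veavovunbiwoobot.

veavovunbiwoobot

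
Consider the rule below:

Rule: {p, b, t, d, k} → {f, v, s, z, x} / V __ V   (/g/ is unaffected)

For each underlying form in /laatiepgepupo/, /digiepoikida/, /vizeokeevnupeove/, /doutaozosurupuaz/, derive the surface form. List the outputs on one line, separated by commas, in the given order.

laasiepgefufo, digiefoixiza, vizeoxeevnufeove, dousaozosurufuaz

/laatiepgepupo/: /t/ is a stop between vowels /a/ and /i/, so it spirantizes to the fricative [s]. /p/ is a stop between vowels /e/ and /u/, so it spirantizes to the fricative [f]. /p/ is a stop between vowels /u/ and /o/, so it spirantizes to the fricative [f]. → [laasiepgefufo].
/digiepoikida/: /p/ is a stop between vowels /e/ and /o/, so it spirantizes to the fricative [f]. /k/ is a stop between vowels /i/ and /i/, so it spirantizes to the fricative [x]. /d/ is a stop between vowels /i/ and /a/, so it spirantizes to the fricative [z]. → [digiefoixiza].
/vizeokeevnupeove/: /k/ is a stop between vowels /o/ and /e/, so it spirantizes to the fricative [x]. /p/ is a stop between vowels /u/ and /e/, so it spirantizes to the fricative [f]. → [vizeoxeevnufeove].
/doutaozosurupuaz/: /t/ is a stop between vowels /u/ and /a/, so it spirantizes to the fricative [s]. /p/ is a stop between vowels /u/ and /u/, so it spirantizes to the fricative [f]. → [dousaozosurufuaz].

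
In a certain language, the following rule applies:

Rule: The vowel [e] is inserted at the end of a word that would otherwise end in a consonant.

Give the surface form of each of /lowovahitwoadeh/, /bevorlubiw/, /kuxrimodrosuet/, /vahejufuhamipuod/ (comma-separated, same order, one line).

lowovahitwoadehe, bevorlubiwe, kuxrimodrosuete, vahejufuhamipuode

/lowovahitwoadeh/: the form ends in the consonant /h/, so [e] is inserted word-finally. → [lowovahitwoadehe].
/bevorlubiw/: the form ends in the consonant /w/, so [e] is inserted word-finally. → [bevorlubiwe].
/kuxrimodrosuet/: the form ends in the consonant /t/, so [e] is inserted word-finally. → [kuxrimodrosuete].
/vahejufuhamipuod/: the form ends in the consonant /d/, so [e] is inserted word-finally. → [vahejufuhamipuode].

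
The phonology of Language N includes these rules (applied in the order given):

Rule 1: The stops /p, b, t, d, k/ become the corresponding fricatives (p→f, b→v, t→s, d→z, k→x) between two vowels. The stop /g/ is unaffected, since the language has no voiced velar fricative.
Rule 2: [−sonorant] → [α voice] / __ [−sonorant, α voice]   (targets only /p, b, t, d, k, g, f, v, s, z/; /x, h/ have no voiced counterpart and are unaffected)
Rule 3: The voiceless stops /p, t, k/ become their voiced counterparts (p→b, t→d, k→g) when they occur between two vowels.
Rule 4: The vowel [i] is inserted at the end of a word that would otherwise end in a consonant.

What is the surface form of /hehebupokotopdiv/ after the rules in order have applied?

hehevufoxosobdivi

Rule 1 (intervocalic spirantization): /b/ is a stop between vowels /e/ and /u/, so it spirantizes to the fricative [v]. /p/ is a stop between vowels /u/ and /o/, so it spirantizes to the fricative [f]. /k/ is a stop between vowels /o/ and /o/, so it spirantizes to the fricative [x]. /t/ is a stop between vowels /o/ and /o/, so it spirantizes to the fricative [s]. /hehebupokotopdiv/ → hehevufoxosopdiv.
Rule 2 (regressive voicing assimilation): /p/ precedes the voiced obstruent /d/, so it voices to [b] by assimilation. /hehevufoxosopdiv/ → hehevufoxosobdiv.
Rule 3 (intervocalic voicing): no segment meets the environment; /hehevufoxosobdiv/ is unchanged.
Rule 4 (final i-epenthesis): the form ends in the consonant /v/, so [i] is inserted word-finally. /hehevufoxosobdiv/ → hehevufoxosobdivi.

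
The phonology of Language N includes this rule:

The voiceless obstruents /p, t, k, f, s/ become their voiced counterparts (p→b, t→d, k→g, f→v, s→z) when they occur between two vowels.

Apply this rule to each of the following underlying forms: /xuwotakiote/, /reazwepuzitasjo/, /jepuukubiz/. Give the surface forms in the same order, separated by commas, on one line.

xuwodagiode, reazwebuzidasjo, jebuugubiz

/xuwotakiote/: /t/ is a voiceless obstruent between vowels /o/ and /a/, so it voices to [d]. /k/ is a voiceless obstruent between vowels /a/ and /i/, so it voices to [g]. /t/ is a voiceless obstruent between vowels /o/ and /e/, so it voices to [d]. → [xuwodagiode].
/reazwepuzitasjo/: /p/ is a voiceless obstruent between vowels /e/ and /u/, so it voices to [b]. /t/ is a voiceless obstruent between vowels /i/ and /a/, so it voices to [d]. → [reazwebuzidasjo].
/jepuukubiz/: /p/ is a voiceless obstruent between vowels /e/ and /u/, so it voices to [b]. /k/ is a voiceless obstruent between vowels /u/ and /u/, so it voices to [g]. → [jebuugubiz].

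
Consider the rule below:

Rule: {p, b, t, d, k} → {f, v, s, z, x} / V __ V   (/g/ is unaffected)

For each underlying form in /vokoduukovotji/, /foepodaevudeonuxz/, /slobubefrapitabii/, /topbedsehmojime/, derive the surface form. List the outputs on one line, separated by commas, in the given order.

/vokoduukovotji/: /k/ is a stop between vowels /o/ and /o/, so it spirantizes to the fricative [x]. /d/ is a stop between vowels /o/ and /u/, so it spirantizes to the fricative [z]. /k/ is a stop between vowels /u/ and /o/, so it spirantizes to the fricative [x]. → [voxozuuxovotji].
/foepodaevudeonuxz/: /p/ is a stop between vowels /e/ and /o/, so it spirantizes to the fricative [f]. /d/ is a stop between vowels /o/ and /a/, so it spirantizes to the fricative [z]. /d/ is a stop between vowels /u/ and /e/, so it spirantizes to the fricative [z]. → [foefozaevuzeonuxz].
/slobubefrapitabii/: /b/ is a stop between vowels /o/ and /u/, so it spirantizes to the fricative [v]. /b/ is a stop between vowels /u/ and /e/, so it spirantizes to the fricative [v]. /p/ is a stop between vowels /a/ and /i/, so it spirantizes to the fricative [f]. /t/ is a stop between vowels /i/ and /a/, so it spirantizes to the fricative [s]. /b/ is a stop between vowels /a/ and /i/, so it spirantizes to the fricative [v]. → [slovuvefrafisavii].
/topbedsehmojime/: the rule's environment is not met; surfaces unchanged as [topbedsehmojime].

voxozuuxovotji, foefozaevuzeonuxz, slovuvefrafisavii, topbedsehmojime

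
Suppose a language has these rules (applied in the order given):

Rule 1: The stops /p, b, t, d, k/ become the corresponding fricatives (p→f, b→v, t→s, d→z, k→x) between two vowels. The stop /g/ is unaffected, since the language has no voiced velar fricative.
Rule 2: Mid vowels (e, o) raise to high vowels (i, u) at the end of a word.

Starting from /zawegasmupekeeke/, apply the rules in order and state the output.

Rule 1 (intervocalic spirantization): /p/ is a stop between vowels /u/ and /e/, so it spirantizes to the fricative [f]. /k/ is a stop between vowels /e/ and /e/, so it spirantizes to the fricative [x]. /k/ is a stop between vowels /e/ and /e/, so it spirantizes to the fricative [x]. /zawegasmupekeeke/ → zawegasmufexeexe.
Rule 2 (final vowel raising): /e/ is a mid vowel in word-final position, so it raises to [i]. /zawegasmufexeexe/ → zawegasmufexeexi.

zawegasmufexeexi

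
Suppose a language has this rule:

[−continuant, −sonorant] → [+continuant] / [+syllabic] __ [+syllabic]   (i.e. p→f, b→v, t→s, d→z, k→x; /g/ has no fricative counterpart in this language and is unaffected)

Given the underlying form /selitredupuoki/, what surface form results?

selitrezufuoxi

/d/ is a stop between vowels /e/ and /u/, so it spirantizes to the fricative [z].
/p/ is a stop between vowels /u/ and /u/, so it spirantizes to the fricative [f].
/k/ is a stop between vowels /o/ and /i/, so it spirantizes to the fricative [x].
Surface form: [selitrezufuoxi].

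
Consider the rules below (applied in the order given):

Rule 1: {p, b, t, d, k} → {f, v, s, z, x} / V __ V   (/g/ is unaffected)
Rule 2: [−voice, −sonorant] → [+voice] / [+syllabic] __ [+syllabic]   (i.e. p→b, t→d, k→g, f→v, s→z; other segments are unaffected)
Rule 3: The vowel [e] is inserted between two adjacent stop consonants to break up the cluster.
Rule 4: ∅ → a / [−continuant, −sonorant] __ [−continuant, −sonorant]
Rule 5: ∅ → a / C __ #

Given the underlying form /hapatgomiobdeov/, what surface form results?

havategomiobedeova

Rule 1 (intervocalic spirantization): /p/ is a stop between vowels /a/ and /a/, so it spirantizes to the fricative [f]. /hapatgomiobdeov/ → hafatgomiobdeov.
Rule 2 (intervocalic voicing): /f/ is a voiceless obstruent between vowels /a/ and /a/, so it voices to [v]. /hafatgomiobdeov/ → havatgomiobdeov.
Rule 3 (stop-cluster e-epenthesis): /t/ and /g/ form a stop–stop cluster, so [e] is inserted between them. /b/ and /d/ form a stop–stop cluster, so [e] is inserted between them. /havatgomiobdeov/ → havategomiobedeov.
Rule 4 (stop-cluster a-epenthesis): no segment meets the environment; /havategomiobedeov/ is unchanged.
Rule 5 (final a-epenthesis): the form ends in the consonant /v/, so [a] is inserted word-finally. /havategomiobedeov/ → havategomiobedeova.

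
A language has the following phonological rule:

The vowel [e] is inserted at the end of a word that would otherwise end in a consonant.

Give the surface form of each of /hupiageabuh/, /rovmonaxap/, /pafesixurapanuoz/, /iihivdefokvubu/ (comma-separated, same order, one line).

hupiageabuhe, rovmonaxape, pafesixurapanuoze, iihivdefokvubu

/hupiageabuh/: the form ends in the consonant /h/, so [e] is inserted word-finally. → [hupiageabuhe].
/rovmonaxap/: the form ends in the consonant /p/, so [e] is inserted word-finally. → [rovmonaxape].
/pafesixurapanuoz/: the form ends in the consonant /z/, so [e] is inserted word-finally. → [pafesixurapanuoze].
/iihivdefokvubu/: the rule's environment is not met; surfaces unchanged as [iihivdefokvubu].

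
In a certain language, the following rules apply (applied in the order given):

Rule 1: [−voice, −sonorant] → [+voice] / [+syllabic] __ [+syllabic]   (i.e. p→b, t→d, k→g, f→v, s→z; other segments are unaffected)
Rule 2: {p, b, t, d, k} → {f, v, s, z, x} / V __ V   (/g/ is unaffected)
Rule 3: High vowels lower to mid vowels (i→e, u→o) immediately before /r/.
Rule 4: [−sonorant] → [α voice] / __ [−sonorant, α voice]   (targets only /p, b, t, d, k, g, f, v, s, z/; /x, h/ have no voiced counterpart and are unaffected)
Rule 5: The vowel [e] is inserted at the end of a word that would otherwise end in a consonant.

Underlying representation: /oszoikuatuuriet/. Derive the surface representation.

ozzoiguazuoriete

Rule 1 (intervocalic voicing): /k/ is a voiceless obstruent between vowels /i/ and /u/, so it voices to [g]. /t/ is a voiceless obstruent between vowels /a/ and /u/, so it voices to [d]. /oszoikuatuuriet/ → oszoiguaduuriet.
Rule 2 (intervocalic spirantization): /d/ is a stop between vowels /a/ and /u/, so it spirantizes to the fricative [z]. /oszoiguaduuriet/ → oszoiguazuuriet.
Rule 3 (pre-rhotic lowering): /u/ is a high vowel immediately before /r/, so it lowers to [o]. /oszoiguazuuriet/ → oszoiguazuoriet.
Rule 4 (regressive voicing assimilation): /s/ precedes the voiced obstruent /z/, so it voices to [z] by assimilation. /oszoiguazuoriet/ → ozzoiguazuoriet.
Rule 5 (final e-epenthesis): the form ends in the consonant /t/, so [e] is inserted word-finally. /ozzoiguazuoriet/ → ozzoiguazuoriete.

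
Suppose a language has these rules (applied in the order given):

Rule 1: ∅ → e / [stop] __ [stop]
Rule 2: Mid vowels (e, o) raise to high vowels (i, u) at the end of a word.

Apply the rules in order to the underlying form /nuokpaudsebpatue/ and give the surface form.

Rule 1 (stop-cluster e-epenthesis): /k/ and /p/ form a stop–stop cluster, so [e] is inserted between them. /b/ and /p/ form a stop–stop cluster, so [e] is inserted between them. /nuokpaudsebpatue/ → nuokepaudsebepatue.
Rule 2 (final vowel raising): /e/ is a mid vowel in word-final position, so it raises to [i]. /nuokepaudsebepatue/ → nuokepaudsebepatui.

nuokepaudsebepatui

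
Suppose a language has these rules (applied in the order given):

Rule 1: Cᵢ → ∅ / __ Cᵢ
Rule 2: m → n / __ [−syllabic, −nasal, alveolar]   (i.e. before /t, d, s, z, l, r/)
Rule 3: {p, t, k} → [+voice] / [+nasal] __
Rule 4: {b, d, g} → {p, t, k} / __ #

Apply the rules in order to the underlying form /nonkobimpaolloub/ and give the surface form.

nongobimbaoloup

Rule 1 (degemination): /ll/ is a geminate; the first /l/ deletes. /nonkobimpaolloub/ → nonkobimpaoloub.
Rule 2 (nasal place assimilation): no segment meets the environment; /nonkobimpaoloub/ is unchanged.
Rule 3 (post-nasal voicing): /k/ is a voiceless stop immediately after the nasal /n/, so it voices to [g]. /p/ is a voiceless stop immediately after the nasal /m/, so it voices to [b]. /nonkobimpaoloub/ → nongobimbaoloub.
Rule 4 (final devoicing): /b/ is a voiced stop in word-final position, so it devoices to [p]. /nongobimbaoloub/ → nongobimbaoloup.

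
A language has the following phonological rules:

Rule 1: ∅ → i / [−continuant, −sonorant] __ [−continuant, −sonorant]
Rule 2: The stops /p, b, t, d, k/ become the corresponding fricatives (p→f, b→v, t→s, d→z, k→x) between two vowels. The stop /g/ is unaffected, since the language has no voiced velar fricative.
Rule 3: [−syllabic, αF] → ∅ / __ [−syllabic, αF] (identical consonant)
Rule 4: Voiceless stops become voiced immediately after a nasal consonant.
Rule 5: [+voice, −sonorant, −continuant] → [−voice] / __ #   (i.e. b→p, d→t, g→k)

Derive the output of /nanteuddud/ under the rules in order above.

nandeuzizut

Rule 1 (stop-cluster i-epenthesis): /d/ and /d/ form a stop–stop cluster, so [i] is inserted between them. /nanteuddud/ → nanteudidud.
Rule 2 (intervocalic spirantization): /d/ is a stop between vowels /u/ and /i/, so it spirantizes to the fricative [z]. /d/ is a stop between vowels /i/ and /u/, so it spirantizes to the fricative [z]. /nanteudidud/ → nanteuzizud.
Rule 3 (degemination): no segment meets the environment; /nanteuzizud/ is unchanged.
Rule 4 (post-nasal voicing): /t/ is a voiceless stop immediately after the nasal /n/, so it voices to [d]. /nanteuzizud/ → nandeuzizud.
Rule 5 (final devoicing): /d/ is a voiced stop in word-final position, so it devoices to [t]. /nandeuzizud/ → nandeuzizut.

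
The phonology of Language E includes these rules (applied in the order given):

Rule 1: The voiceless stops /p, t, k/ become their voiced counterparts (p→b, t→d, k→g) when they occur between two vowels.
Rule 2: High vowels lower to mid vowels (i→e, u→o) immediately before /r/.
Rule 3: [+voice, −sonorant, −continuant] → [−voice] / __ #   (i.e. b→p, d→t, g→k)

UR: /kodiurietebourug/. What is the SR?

Rule 1 (intervocalic voicing): /t/ is a voiceless stop between vowels /e/ and /e/, so it voices to [d]. /kodiurietebourug/ → kodiuriedebourug.
Rule 2 (pre-rhotic lowering): /u/ is a high vowel immediately before /r/, so it lowers to [o]. /u/ is a high vowel immediately before /r/, so it lowers to [o]. /kodiuriedebourug/ → kodioriedeboorug.
Rule 3 (final devoicing): /g/ is a voiced stop in word-final position, so it devoices to [k]. /kodioriedeboorug/ → kodioriedebooruk.

kodioriedebooruk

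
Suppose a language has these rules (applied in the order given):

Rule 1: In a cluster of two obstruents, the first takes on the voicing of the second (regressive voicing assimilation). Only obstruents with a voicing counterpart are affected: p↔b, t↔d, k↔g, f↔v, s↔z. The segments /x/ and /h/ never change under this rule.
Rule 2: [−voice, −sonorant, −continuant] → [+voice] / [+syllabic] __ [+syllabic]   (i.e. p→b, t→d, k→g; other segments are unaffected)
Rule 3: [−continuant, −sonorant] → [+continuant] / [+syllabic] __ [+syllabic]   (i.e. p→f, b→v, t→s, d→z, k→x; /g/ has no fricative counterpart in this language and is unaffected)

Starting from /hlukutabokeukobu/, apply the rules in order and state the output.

hluguzavogeugovu

Rule 1 (regressive voicing assimilation): no segment meets the environment; /hlukutabokeukobu/ is unchanged.
Rule 2 (intervocalic voicing): /k/ is a voiceless stop between vowels /u/ and /u/, so it voices to [g]. /t/ is a voiceless stop between vowels /u/ and /a/, so it voices to [d]. /k/ is a voiceless stop between vowels /o/ and /e/, so it voices to [g]. /k/ is a voiceless stop between vowels /u/ and /o/, so it voices to [g]. /hlukutabokeukobu/ → hlugudabogeugobu.
Rule 3 (intervocalic spirantization): /d/ is a stop between vowels /u/ and /a/, so it spirantizes to the fricative [z]. /b/ is a stop between vowels /a/ and /o/, so it spirantizes to the fricative [v]. /b/ is a stop between vowels /o/ and /u/, so it spirantizes to the fricative [v]. /hlugudabogeugobu/ → hluguzavogeugovu.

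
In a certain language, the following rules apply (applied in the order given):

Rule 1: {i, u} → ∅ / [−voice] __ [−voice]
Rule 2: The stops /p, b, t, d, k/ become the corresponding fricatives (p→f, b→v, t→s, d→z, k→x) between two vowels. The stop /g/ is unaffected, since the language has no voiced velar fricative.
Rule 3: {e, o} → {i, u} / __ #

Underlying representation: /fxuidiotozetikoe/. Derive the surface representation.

Rule 1 (high vowel syncope): /i/ is a high vowel flanked by voiceless consonants /t/ and /k/, so it deletes. /fxuidiotozetikoe/ → fxuidiotozetkoe.
Rule 2 (intervocalic spirantization): /d/ is a stop between vowels /i/ and /i/, so it spirantizes to the fricative [z]. /t/ is a stop between vowels /o/ and /o/, so it spirantizes to the fricative [s]. /fxuidiotozetkoe/ → fxuiziosozetkoe.
Rule 3 (final vowel raising): /e/ is a mid vowel in word-final position, so it raises to [i]. /fxuiziosozetkoe/ → fxuiziosozetkoi.

fxuiziosozetkoi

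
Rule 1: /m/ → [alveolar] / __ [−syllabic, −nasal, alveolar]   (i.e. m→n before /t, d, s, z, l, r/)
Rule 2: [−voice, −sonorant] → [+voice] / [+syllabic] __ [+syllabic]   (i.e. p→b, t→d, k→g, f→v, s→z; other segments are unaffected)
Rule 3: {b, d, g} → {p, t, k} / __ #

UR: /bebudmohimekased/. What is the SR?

bebudmohimegazet

Rule 1 (nasal place assimilation): no segment meets the environment; /bebudmohimekased/ is unchanged.
Rule 2 (intervocalic voicing): /k/ is a voiceless obstruent between vowels /e/ and /a/, so it voices to [g]. /s/ is a voiceless obstruent between vowels /a/ and /e/, so it voices to [z]. /bebudmohimekased/ → bebudmohimegazed.
Rule 3 (final devoicing): /d/ is a voiced stop in word-final position, so it devoices to [t]. /bebudmohimegazed/ → bebudmohimegazet.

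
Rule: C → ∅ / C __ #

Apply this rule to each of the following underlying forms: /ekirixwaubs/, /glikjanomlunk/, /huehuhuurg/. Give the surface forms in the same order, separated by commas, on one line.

ekirixwaub, glikjanomlun, huehuhuur

/ekirixwaubs/: /s/ is the second consonant of a word-final cluster /bs/, so it deletes. → [ekirixwaub].
/glikjanomlunk/: /k/ is the second consonant of a word-final cluster /nk/, so it deletes. → [glikjanomlun].
/huehuhuurg/: /g/ is the second consonant of a word-final cluster /rg/, so it deletes. → [huehuhuur].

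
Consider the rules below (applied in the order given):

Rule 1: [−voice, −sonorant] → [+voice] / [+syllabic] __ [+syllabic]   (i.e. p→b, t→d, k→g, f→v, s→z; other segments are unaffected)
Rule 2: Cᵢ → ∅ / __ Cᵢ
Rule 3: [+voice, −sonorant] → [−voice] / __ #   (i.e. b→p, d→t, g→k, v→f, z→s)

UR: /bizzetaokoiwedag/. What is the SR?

Rule 1 (intervocalic voicing): /t/ is a voiceless obstruent between vowels /e/ and /a/, so it voices to [d]. /k/ is a voiceless obstruent between vowels /o/ and /o/, so it voices to [g]. /bizzetaokoiwedag/ → bizzedaogoiwedag.
Rule 2 (degemination): /zz/ is a geminate; the first /z/ deletes. /bizzedaogoiwedag/ → bizedaogoiwedag.
Rule 3 (final devoicing): /g/ is a voiced obstruent in word-final position, so it devoices to [k]. /bizedaogoiwedag/ → bizedaogoiwedak.

bizedaogoiwedak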